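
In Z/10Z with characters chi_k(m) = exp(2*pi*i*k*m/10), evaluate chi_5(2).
chi_5(2) = zeta_10^10 = 1

chi_5(2) = zeta_10^(5*2) = zeta_10^10. Since zeta_10^10 = 1, this equals zeta_10^0 = exp(2*pi*i*0/10) = 1.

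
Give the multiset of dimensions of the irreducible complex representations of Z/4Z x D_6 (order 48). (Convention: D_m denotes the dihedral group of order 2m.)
Dimensions: 1, 1, 1, 1, 1, 1, 1, 1, 1, 1, 1, 1, 1, 1, 1, 1, 2, 2, 2, 2, 2, 2, 2, 2

Details: There are 24 irreducibles (= number of conjugacy classes). Their dimensions d_i satisfy sum d_i^2 = |G| = 48: 1 + 1 + 1 + 1 + 1 + 1 + 1 + 1 + 1 + 1 + 1 + 1 + 1 + 1 + 1 + 1 + 4 + 4 + 4 + 4 + 4 + 4 + 4 + 4 = 48. (For the product with Z/4Z: each of the 4 1-dim characters of Z/4Z tensors with each irrep of D_6, giving 4 copies of each D_6-dimension.)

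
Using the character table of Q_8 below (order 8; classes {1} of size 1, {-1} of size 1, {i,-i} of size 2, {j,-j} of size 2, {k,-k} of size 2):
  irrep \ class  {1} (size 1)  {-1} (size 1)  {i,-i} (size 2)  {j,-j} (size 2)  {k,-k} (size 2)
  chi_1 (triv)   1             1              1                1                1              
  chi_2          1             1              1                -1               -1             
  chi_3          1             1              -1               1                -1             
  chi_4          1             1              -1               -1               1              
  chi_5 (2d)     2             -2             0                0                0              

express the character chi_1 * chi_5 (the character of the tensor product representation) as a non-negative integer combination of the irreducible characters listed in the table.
chi_1 tensor chi_5 = chi_5 (all other irreducibles have multiplicity 0).

Reasoning: The character of a tensor product is the pointwise product (chi_1 * chi_5)(C) = chi_1(C) * chi_5(C):
  {1}: (1)*(2), {-1}: (1)*(-2), {i,-i}: (1)*(0), {j,-j}: (1)*(0), {k,-k}: (1)*(0)
so (chi_1 * chi_5) takes values
  {1} -> 2, {-1} -> -2, {i,-i} -> 0, {j,-j} -> 0, {k,-k} -> 0.
Now take the inner product of this character with each irreducible chi from the table, <chi_1*chi_5, chi> = (1/8) sum_C |C| (chi_1*chi_5)(C) conj(chi(C)):
  <chi_1*chi_5, chi_1> = (1/8)[1*(2)*conj(1) + 1*(-2)*conj(1) + 2*(0)*conj(1) + 2*(0)*conj(1) + 2*(0)*conj(1)]
      = (1/8)[(2) + (-2) + (0) + (0) + (0)] = 0/8 = 0
  <chi_1*chi_5, chi_2> = (1/8)[1*(2)*conj(1) + 1*(-2)*conj(1) + 2*(0)*conj(1) + 2*(0)*conj(-1) + 2*(0)*conj(-1)]
      = (1/8)[(2) + (-2) + (0) + (0) + (0)] = 0/8 = 0
  <chi_1*chi_5, chi_3> = (1/8)[1*(2)*conj(1) + 1*(-2)*conj(1) + 2*(0)*conj(-1) + 2*(0)*conj(1) + 2*(0)*conj(-1)]
      = (1/8)[(2) + (-2) + (0) + (0) + (0)] = 0/8 = 0
  <chi_1*chi_5, chi_4> = (1/8)[1*(2)*conj(1) + 1*(-2)*conj(1) + 2*(0)*conj(-1) + 2*(0)*conj(-1) + 2*(0)*conj(1)]
      = (1/8)[(2) + (-2) + (0) + (0) + (0)] = 0/8 = 0
  <chi_1*chi_5, chi_5> = (1/8)[1*(2)*conj(2) + 1*(-2)*conj(-2) + 2*(0)*conj(0) + 2*(0)*conj(0) + 2*(0)*conj(0)]
      = (1/8)[(4) + (4) + (0) + (0) + (0)] = 8/8 = 1
Hence the multiplicities are chi_5: 1. Dimension check: dim(chi_1)*dim(chi_5) = 1*2 = 2 and sum (mult * dim) = 1*2 = 2.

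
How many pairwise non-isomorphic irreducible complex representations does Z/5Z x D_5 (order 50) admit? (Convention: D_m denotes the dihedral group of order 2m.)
20

Details: The number of irreducible complex representations of a finite group equals its number of conjugacy classes. For a direct product, #classes(G x H) = #classes(G) * #classes(H). Z/5Z has 5 classes (abelian), D_5 has 4 classes, so 5 * 4 = 20, so Z/5Z x D_5 (order 50) has exactly 20 irreducible complex representations.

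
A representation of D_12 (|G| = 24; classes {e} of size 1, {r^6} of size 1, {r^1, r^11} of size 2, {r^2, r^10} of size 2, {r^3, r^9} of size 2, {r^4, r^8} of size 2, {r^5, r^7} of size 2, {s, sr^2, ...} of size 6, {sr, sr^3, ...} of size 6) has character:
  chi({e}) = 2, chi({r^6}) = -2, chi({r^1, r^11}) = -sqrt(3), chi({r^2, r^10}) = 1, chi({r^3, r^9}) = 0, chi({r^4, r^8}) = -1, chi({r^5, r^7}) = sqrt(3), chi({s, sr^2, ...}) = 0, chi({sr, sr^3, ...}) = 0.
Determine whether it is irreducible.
Irreducible: <chi, chi> = 1.

Proof sketch: <chi, chi> = (1/|G|) sum_C |C| * |chi(C)|^2 = (1/24)[1*|2|^2 + 1*|-2|^2 + 2*|-sqrt(3)|^2 + 2*|1|^2 + 2*|0|^2 + 2*|-1|^2 + 2*|sqrt(3)|^2 + 6*|0|^2 + 6*|0|^2]
  = (1/24)[(4) + (4) + (6) + (2) + (0) + (2) + (6) + (0) + (0)] = 24/24 = 1.
A character is irreducible iff <chi, chi> = 1, so this representation is irreducible.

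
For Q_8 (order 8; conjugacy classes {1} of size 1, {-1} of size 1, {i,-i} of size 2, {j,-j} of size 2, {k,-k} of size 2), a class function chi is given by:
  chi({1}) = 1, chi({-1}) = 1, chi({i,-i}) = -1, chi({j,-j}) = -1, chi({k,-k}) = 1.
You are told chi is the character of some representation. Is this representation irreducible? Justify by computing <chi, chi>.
Irreducible: <chi, chi> = 1.

Proof sketch: <chi, chi> = (1/|G|) sum_C |C| * |chi(C)|^2 = (1/8)[1*|1|^2 + 1*|1|^2 + 2*|-1|^2 + 2*|-1|^2 + 2*|1|^2]
  = (1/8)[(1) + (1) + (2) + (2) + (2)] = 8/8 = 1.
A character is irreducible iff <chi, chi> = 1, so this representation is irreducible.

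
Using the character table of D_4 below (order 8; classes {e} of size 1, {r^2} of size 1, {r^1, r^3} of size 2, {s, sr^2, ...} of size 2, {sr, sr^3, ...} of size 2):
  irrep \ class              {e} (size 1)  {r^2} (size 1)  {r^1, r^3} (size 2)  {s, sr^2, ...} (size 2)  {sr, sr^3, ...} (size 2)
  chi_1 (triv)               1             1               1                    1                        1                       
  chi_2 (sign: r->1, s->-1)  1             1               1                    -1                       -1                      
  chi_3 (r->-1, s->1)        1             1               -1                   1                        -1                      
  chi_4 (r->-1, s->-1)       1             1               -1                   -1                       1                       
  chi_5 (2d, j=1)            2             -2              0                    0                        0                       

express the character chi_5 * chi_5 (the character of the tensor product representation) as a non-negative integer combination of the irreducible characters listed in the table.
chi_5 tensor chi_5 = chi_1 + chi_2 + chi_3 + chi_4 (all other irreducibles have multiplicity 0).

Reasoning: The character of a tensor product is the pointwise product (chi_5 * chi_5)(C) = chi_5(C) * chi_5(C):
  {e}: (2)*(2), {r^2}: (-2)*(-2), {r^1, r^3}: (0)*(0), {s, sr^2, ...}: (0)*(0), {sr, sr^3, ...}: (0)*(0)
so (chi_5 * chi_5) takes values
  {e} -> 4, {r^2} -> 4, {r^1, r^3} -> 0, {s, sr^2, ...} -> 0, {sr, sr^3, ...} -> 0.
Now take the inner product of this character with each irreducible chi from the table, <chi_5*chi_5, chi> = (1/8) sum_C |C| (chi_5*chi_5)(C) conj(chi(C)):
  <chi_5*chi_5, chi_1> = (1/8)[1*(4)*conj(1) + 1*(4)*conj(1) + 2*(0)*conj(1) + 2*(0)*conj(1) + 2*(0)*conj(1)]
      = (1/8)[(4) + (4) + (0) + (0) + (0)] = 8/8 = 1
  <chi_5*chi_5, chi_2> = (1/8)[1*(4)*conj(1) + 1*(4)*conj(1) + 2*(0)*conj(1) + 2*(0)*conj(-1) + 2*(0)*conj(-1)]
      = (1/8)[(4) + (4) + (0) + (0) + (0)] = 8/8 = 1
  <chi_5*chi_5, chi_3> = (1/8)[1*(4)*conj(1) + 1*(4)*conj(1) + 2*(0)*conj(-1) + 2*(0)*conj(1) + 2*(0)*conj(-1)]
      = (1/8)[(4) + (4) + (0) + (0) + (0)] = 8/8 = 1
  <chi_5*chi_5, chi_4> = (1/8)[1*(4)*conj(1) + 1*(4)*conj(1) + 2*(0)*conj(-1) + 2*(0)*conj(-1) + 2*(0)*conj(1)]
      = (1/8)[(4) + (4) + (0) + (0) + (0)] = 8/8 = 1
  <chi_5*chi_5, chi_5> = (1/8)[1*(4)*conj(2) + 1*(4)*conj(-2) + 2*(0)*conj(0) + 2*(0)*conj(0) + 2*(0)*conj(0)]
      = (1/8)[(8) + (-8) + (0) + (0) + (0)] = 0/8 = 0
Hence the multiplicities are chi_1: 1, chi_2: 1, chi_3: 1, chi_4: 1. Dimension check: dim(chi_5)*dim(chi_5) = 2*2 = 4 and sum (mult * dim) = 1*1 + 1*1 + 1*1 + 1*1 = 4.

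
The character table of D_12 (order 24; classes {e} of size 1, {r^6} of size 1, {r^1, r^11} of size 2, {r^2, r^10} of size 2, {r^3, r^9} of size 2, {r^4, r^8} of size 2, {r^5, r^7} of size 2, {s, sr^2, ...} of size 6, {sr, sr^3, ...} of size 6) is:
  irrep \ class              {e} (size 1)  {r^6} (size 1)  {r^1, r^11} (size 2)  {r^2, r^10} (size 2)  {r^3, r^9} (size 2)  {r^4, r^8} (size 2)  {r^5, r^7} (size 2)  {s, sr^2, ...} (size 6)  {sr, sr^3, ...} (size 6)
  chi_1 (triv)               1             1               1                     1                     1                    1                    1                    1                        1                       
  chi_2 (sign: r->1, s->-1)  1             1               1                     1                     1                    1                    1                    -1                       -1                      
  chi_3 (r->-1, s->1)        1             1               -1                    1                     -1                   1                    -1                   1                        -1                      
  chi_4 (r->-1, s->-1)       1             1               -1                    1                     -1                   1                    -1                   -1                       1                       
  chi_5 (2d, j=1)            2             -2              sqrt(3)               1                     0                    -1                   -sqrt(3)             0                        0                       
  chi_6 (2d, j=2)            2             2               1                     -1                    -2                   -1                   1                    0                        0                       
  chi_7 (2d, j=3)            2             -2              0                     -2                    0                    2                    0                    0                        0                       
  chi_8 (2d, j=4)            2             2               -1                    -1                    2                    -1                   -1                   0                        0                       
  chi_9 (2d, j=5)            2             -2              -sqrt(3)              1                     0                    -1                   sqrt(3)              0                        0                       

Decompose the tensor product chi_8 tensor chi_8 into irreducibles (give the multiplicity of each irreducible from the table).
chi_8 tensor chi_8 = chi_1 + chi_2 + chi_8 (all other irreducibles have multiplicity 0).

Argument: The character of a tensor product is the pointwise product (chi_8 * chi_8)(C) = chi_8(C) * chi_8(C):
  {e}: (2)*(2), {r^6}: (2)*(2), {r^1, r^11}: (-1)*(-1), {r^2, r^10}: (-1)*(-1), {r^3, r^9}: (2)*(2), {r^4, r^8}: (-1)*(-1), {r^5, r^7}: (-1)*(-1), {s, sr^2, ...}: (0)*(0), {sr, sr^3, ...}: (0)*(0)
so (chi_8 * chi_8) takes values
  {e} -> 4, {r^6} -> 4, {r^1, r^11} -> 1, {r^2, r^10} -> 1, {r^3, r^9} -> 4, {r^4, r^8} -> 1, {r^5, r^7} -> 1, {s, sr^2, ...} -> 0, {sr, sr^3, ...} -> 0.
Now take the inner product of this character with each irreducible chi from the table, <chi_8*chi_8, chi> = (1/24) sum_C |C| (chi_8*chi_8)(C) conj(chi(C)):
  <chi_8*chi_8, chi_1> = (1/24)[1*(4)*conj(1) + 1*(4)*conj(1) + 2*(1)*conj(1) + 2*(1)*conj(1) + 2*(4)*conj(1) + 2*(1)*conj(1) + 2*(1)*conj(1) + 6*(0)*conj(1) + 6*(0)*conj(1)]
      = (1/24)[(4) + (4) + (2) + (2) + (8) + (2) + (2) + (0) + (0)] = 24/24 = 1
  <chi_8*chi_8, chi_2> = (1/24)[1*(4)*conj(1) + 1*(4)*conj(1) + 2*(1)*conj(1) + 2*(1)*conj(1) + 2*(4)*conj(1) + 2*(1)*conj(1) + 2*(1)*conj(1) + 6*(0)*conj(-1) + 6*(0)*conj(-1)]
      = (1/24)[(4) + (4) + (2) + (2) + (8) + (2) + (2) + (0) + (0)] = 24/24 = 1
  <chi_8*chi_8, chi_3> = (1/24)[1*(4)*conj(1) + 1*(4)*conj(1) + 2*(1)*conj(-1) + 2*(1)*conj(1) + 2*(4)*conj(-1) + 2*(1)*conj(1) + 2*(1)*conj(-1) + 6*(0)*conj(1) + 6*(0)*conj(-1)]
      = (1/24)[(4) + (4) + (-2) + (2) + (-8) + (2) + (-2) + (0) + (0)] = 0/24 = 0
  <chi_8*chi_8, chi_4> = (1/24)[1*(4)*conj(1) + 1*(4)*conj(1) + 2*(1)*conj(-1) + 2*(1)*conj(1) + 2*(4)*conj(-1) + 2*(1)*conj(1) + 2*(1)*conj(-1) + 6*(0)*conj(-1) + 6*(0)*conj(1)]
      = (1/24)[(4) + (4) + (-2) + (2) + (-8) + (2) + (-2) + (0) + (0)] = 0/24 = 0
  <chi_8*chi_8, chi_5> = (1/24)[1*(4)*conj(2) + 1*(4)*conj(-2) + 2*(1)*conj(sqrt(3)) + 2*(1)*conj(1) + 2*(4)*conj(0) + 2*(1)*conj(-1) + 2*(1)*conj(-sqrt(3)) + 6*(0)*conj(0) + 6*(0)*conj(0)]
      = (1/24)[(8) + (-8) + (2*sqrt(3)) + (2) + (0) + (-2) + (-2*sqrt(3)) + (0) + (0)] = 0/24 = 0
  <chi_8*chi_8, chi_6> = (1/24)[1*(4)*conj(2) + 1*(4)*conj(2) + 2*(1)*conj(1) + 2*(1)*conj(-1) + 2*(4)*conj(-2) + 2*(1)*conj(-1) + 2*(1)*conj(1) + 6*(0)*conj(0) + 6*(0)*conj(0)]
      = (1/24)[(8) + (8) + (2) + (-2) + (-16) + (-2) + (2) + (0) + (0)] = 0/24 = 0
  <chi_8*chi_8, chi_7> = (1/24)[1*(4)*conj(2) + 1*(4)*conj(-2) + 2*(1)*conj(0) + 2*(1)*conj(-2) + 2*(4)*conj(0) + 2*(1)*conj(2) + 2*(1)*conj(0) + 6*(0)*conj(0) + 6*(0)*conj(0)]
      = (1/24)[(8) + (-8) + (0) + (-4) + (0) + (4) + (0) + (0) + (0)] = 0/24 = 0
  <chi_8*chi_8, chi_8> = (1/24)[1*(4)*conj(2) + 1*(4)*conj(2) + 2*(1)*conj(-1) + 2*(1)*conj(-1) + 2*(4)*conj(2) + 2*(1)*conj(-1) + 2*(1)*conj(-1) + 6*(0)*conj(0) + 6*(0)*conj(0)]
      = (1/24)[(8) + (8) + (-2) + (-2) + (16) + (-2) + (-2) + (0) + (0)] = 24/24 = 1
  <chi_8*chi_8, chi_9> = (1/24)[1*(4)*conj(2) + 1*(4)*conj(-2) + 2*(1)*conj(-sqrt(3)) + 2*(1)*conj(1) + 2*(4)*conj(0) + 2*(1)*conj(-1) + 2*(1)*conj(sqrt(3)) + 6*(0)*conj(0) + 6*(0)*conj(0)]
      = (1/24)[(8) + (-8) + (-2*sqrt(3)) + (2) + (0) + (-2) + (2*sqrt(3)) + (0) + (0)] = 0/24 = 0
Hence the multiplicities are chi_1: 1, chi_2: 1, chi_8: 1. Dimension check: dim(chi_8)*dim(chi_8) = 2*2 = 4 and sum (mult * dim) = 1*1 + 1*1 + 1*2 = 4.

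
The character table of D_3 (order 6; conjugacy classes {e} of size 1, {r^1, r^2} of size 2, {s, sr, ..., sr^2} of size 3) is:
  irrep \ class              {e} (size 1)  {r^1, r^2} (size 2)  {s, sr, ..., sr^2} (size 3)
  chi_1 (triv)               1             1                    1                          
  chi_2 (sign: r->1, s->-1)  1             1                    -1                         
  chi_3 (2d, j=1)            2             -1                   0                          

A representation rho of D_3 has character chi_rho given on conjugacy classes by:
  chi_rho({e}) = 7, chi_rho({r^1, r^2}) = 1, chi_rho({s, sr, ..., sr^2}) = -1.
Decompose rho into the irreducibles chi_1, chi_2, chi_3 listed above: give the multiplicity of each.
Multiplicities: chi_1: 1, chi_2: 2, chi_3: 2.

Use <chi_rho, chi> = (1/|G|) sum_C |C| * chi_rho(C) * conj(chi(C)) with |G| = 6 for each irreducible chi in the table:
  <chi_rho, chi_1> = (1/6)[1*(7)*conj(1) + 2*(1)*conj(1) + 3*(-1)*conj(1)]
      = (1/6)[(7) + (2) + (-3)] = 6/6 = 1
  <chi_rho, chi_2> = (1/6)[1*(7)*conj(1) + 2*(1)*conj(1) + 3*(-1)*conj(-1)]
      = (1/6)[(7) + (2) + (3)] = 12/6 = 2
  <chi_rho, chi_3> = (1/6)[1*(7)*conj(2) + 2*(1)*conj(-1) + 3*(-1)*conj(0)]
      = (1/6)[(14) + (-2) + (0)] = 12/6 = 2
Dimension check: dim(rho) = sum (mult * dim) = 1*1 + 2*1 + 2*2 = 7 = chi_rho(e) = 7.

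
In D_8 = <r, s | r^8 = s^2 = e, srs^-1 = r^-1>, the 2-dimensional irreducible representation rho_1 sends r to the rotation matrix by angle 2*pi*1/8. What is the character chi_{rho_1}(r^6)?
chi_{rho_1}(r^6) = 2*cos(2*pi*1*6/8) = 0

Argument: rho_1(r^6) is rotation by angle 2*pi*1*6/8, whose trace is 2*cos(2*pi*1*6/8) = 0.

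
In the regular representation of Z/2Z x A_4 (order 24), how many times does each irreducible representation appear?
Each irreducible V_i of dimension d_i appears with multiplicity d_i, i.e. rho_reg = (direct sum over all irreducibles V_i) d_i V_i. The irreducible dimensions for Z/2Z x A_4 are 1, 1, 1, 1, 1, 1, 3, 3: 6 irreducibles of dimension 1, each with multiplicity 1; 2 irreducibles of dimension 3, each with multiplicity 3. Total dimension 6*1*1 + 2*3*3 = 24 = |G|.

Reasoning: General theorem: in the regular representation of a finite group G, each irreducible appears with multiplicity equal to its dimension. Check: dim(rho_reg) = sum d_i^2 = 1 + 1 + 1 + 1 + 1 + 1 + 9 + 9 = 24 = |G|.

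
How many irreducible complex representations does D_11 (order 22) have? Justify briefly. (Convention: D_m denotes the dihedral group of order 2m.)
7

Reasoning: The number of irreducible complex representations of a finite group equals its number of conjugacy classes. D_11 has 7 conjugacy classes ((n+3)/2 for n odd), so D_11 (order 22) has exactly 7 irreducible complex representations.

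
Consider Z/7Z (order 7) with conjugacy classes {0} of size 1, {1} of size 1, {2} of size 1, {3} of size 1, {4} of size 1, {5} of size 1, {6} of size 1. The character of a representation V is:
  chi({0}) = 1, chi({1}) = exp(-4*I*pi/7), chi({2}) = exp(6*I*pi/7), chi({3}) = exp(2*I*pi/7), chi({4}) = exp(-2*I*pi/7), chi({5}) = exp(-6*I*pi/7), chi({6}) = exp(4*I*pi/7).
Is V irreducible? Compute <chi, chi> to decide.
Irreducible: <chi, chi> = 1.

Details: <chi, chi> = (1/|G|) sum_C |C| * |chi(C)|^2 = (1/7)[1*|1|^2 + 1*|exp(-4*I*pi/7)|^2 + 1*|exp(6*I*pi/7)|^2 + 1*|exp(2*I*pi/7)|^2 + 1*|exp(-2*I*pi/7)|^2 + 1*|exp(-6*I*pi/7)|^2 + 1*|exp(4*I*pi/7)|^2]
  = (1/7)[(1) + (1) + (1) + (1) + (1) + (1) + (1)] = 7/7 = 1.
(Exp terms are combined using exp(i*s)*conj(exp(i*t)) = exp(i*(s-t)), and sums of them are collapsed using the identity that for every m > 1 the m distinct m-th roots of unity sum to 0, e.g. 1 + exp(2*I*pi/3) + exp(-2*I*pi/3) = 0.)
A character is irreducible iff <chi, chi> = 1, so this representation is irreducible.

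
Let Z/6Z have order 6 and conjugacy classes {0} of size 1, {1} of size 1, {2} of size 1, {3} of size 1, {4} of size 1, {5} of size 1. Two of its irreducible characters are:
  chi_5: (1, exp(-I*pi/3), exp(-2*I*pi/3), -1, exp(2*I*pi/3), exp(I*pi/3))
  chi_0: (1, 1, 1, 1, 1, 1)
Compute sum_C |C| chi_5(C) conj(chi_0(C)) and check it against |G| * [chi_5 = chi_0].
Sum = 0; so <chi_5, chi_0> = 0 (distinct irreducibles are orthogonal).

Reasoning: Compute term by term over conjugacy classes (|C| * chi_5(C) * conj(chi_0(C))):
  1*(1)*conj(1) + 1*(exp(-I*pi/3))*conj(1) + 1*(exp(-2*I*pi/3))*conj(1) + 1*(-1)*conj(1) + 1*(exp(2*I*pi/3))*conj(1) + 1*(exp(I*pi/3))*conj(1)
  = (1) + (exp(-I*pi/3)) + (exp(-2*I*pi/3)) + (-1) + (exp(2*I*pi/3)) + (exp(I*pi/3))
  = 0.
(Exp terms are combined using exp(i*s)*conj(exp(i*t)) = exp(i*(s-t)), and sums of them are collapsed using the identity that for every m > 1 the m distinct m-th roots of unity sum to 0, e.g. 1 + exp(2*I*pi/3) + exp(-2*I*pi/3) = 0.)
Dividing by |G| = 6 gives 0/6 = 0, matching the row-orthogonality relation <chi_5, chi_0> = [chi_5 = chi_0].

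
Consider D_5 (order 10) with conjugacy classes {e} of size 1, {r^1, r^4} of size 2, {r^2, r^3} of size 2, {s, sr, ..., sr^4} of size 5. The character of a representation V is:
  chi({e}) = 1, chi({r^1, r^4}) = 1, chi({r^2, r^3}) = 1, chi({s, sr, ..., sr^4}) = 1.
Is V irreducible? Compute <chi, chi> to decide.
Irreducible: <chi, chi> = 1.

Working: <chi, chi> = (1/|G|) sum_C |C| * |chi(C)|^2 = (1/10)[1*|1|^2 + 2*|1|^2 + 2*|1|^2 + 5*|1|^2]
  = (1/10)[(1) + (2) + (2) + (5)] = 10/10 = 1.
A character is irreducible iff <chi, chi> = 1, so this representation is irreducible.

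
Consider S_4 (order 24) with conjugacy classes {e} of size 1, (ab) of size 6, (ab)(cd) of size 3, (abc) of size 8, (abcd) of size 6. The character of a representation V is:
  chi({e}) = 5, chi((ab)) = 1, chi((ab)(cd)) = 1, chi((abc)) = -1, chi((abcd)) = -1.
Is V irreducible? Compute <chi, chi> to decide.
Not irreducible (reducible): <chi, chi> = 2 > 1.

Why: <chi, chi> = (1/|G|) sum_C |C| * |chi(C)|^2 = (1/24)[1*|5|^2 + 6*|1|^2 + 3*|1|^2 + 8*|-1|^2 + 6*|-1|^2]
  = (1/24)[(25) + (6) + (3) + (8) + (6)] = 48/24 = 2.
A character is irreducible iff <chi, chi> = 1, so this representation is reducible.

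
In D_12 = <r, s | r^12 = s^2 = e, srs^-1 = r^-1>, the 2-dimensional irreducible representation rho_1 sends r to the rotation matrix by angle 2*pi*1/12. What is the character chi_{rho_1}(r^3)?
chi_{rho_1}(r^3) = 2*cos(2*pi*1*3/12) = 0

Details: rho_1(r^3) is rotation by angle 2*pi*1*3/12, whose trace is 2*cos(2*pi*1*3/12) = 0.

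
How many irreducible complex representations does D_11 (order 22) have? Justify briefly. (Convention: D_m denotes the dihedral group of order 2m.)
7

Argument: The number of irreducible complex representations of a finite group equals its number of conjugacy classes. D_11 has 7 conjugacy classes ((n+3)/2 for n odd), so D_11 (order 22) has exactly 7 irreducible complex representations.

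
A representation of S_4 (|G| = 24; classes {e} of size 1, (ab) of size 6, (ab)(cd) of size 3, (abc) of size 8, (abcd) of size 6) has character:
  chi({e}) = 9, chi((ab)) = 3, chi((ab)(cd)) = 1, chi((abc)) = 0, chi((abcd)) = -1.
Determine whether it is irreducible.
Not irreducible (reducible): <chi, chi> = 6 > 1.

Proof sketch: <chi, chi> = (1/|G|) sum_C |C| * |chi(C)|^2 = (1/24)[1*|9|^2 + 6*|3|^2 + 3*|1|^2 + 8*|0|^2 + 6*|-1|^2]
  = (1/24)[(81) + (54) + (3) + (0) + (6)] = 144/24 = 6.
A character is irreducible iff <chi, chi> = 1, so this representation is reducible.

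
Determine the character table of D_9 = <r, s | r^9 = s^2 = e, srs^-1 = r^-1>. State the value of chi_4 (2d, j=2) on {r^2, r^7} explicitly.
Conjugacy classes: {e} of size 1, {r^1, r^8} of size 2, {r^2, r^7} of size 2, {r^3, r^6} of size 2, {r^4, r^5} of size 2, {s, sr, ..., sr^8} of size 9.
Character table:
  irrep \ class              {e} (size 1)  {r^1, r^8} (size 2)  {r^2, r^7} (size 2)  {r^3, r^6} (size 2)  {r^4, r^5} (size 2)  {s, sr, ..., sr^8} (size 9)
  chi_1 (triv)               1             1                    1                    1                    1                    1                          
  chi_2 (sign: r->1, s->-1)  1             1                    1                    1                    1                    -1                         
  chi_3 (2d, j=1)            2             2*cos(2*pi/9)        2*cos(4*pi/9)        -1                   -2*cos(pi/9)         0                          
  chi_4 (2d, j=2)            2             2*cos(4*pi/9)        -2*cos(pi/9)         -1                   2*cos(2*pi/9)        0                          
  chi_5 (2d, j=3)            2             -1                   -1                   2                    -1                   0                          
  chi_6 (2d, j=4)            2             -2*cos(pi/9)         2*cos(2*pi/9)        -1                   2*cos(4*pi/9)        0                          

Spot check: chi_4 (2d, j=2) on {r^2, r^7} = -2*cos(pi/9).

Reasoning: D_9 has order 2*9 = 18 with 6 conjugacy classes, hence 6 irreducibles. Sum of squared dims 1 + 1 + 4 + 4 + 4 + 4 = 18 = |G|. Linear characters come from the abelianisation; the 2-dimensional irreps have character r^k -> 2*cos(2*pi*j*k/9), reflections -> 0.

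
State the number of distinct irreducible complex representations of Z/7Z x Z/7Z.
49

Derivation: The number of irreducible complex representations of a finite group equals its number of conjugacy classes. Z/7Z x Z/7Z is abelian of order 49, so every element is its own conjugacy class: 49 classes, so Z/7Z x Z/7Z (order 49) has exactly 49 irreducible complex representations.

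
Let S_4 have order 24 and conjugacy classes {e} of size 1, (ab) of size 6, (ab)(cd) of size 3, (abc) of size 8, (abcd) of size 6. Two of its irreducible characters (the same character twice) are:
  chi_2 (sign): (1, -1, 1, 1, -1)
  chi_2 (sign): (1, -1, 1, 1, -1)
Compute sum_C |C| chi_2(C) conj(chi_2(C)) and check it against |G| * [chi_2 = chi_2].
Sum = 24 = |G| = 24; so <chi_2, chi_2> = 1 (norm-1 confirms irreducibility).

Proof sketch: Compute term by term over conjugacy classes (|C| * chi_2(C) * conj(chi_2(C))):
  1*(1)*conj(1) + 6*(-1)*conj(-1) + 3*(1)*conj(1) + 8*(1)*conj(1) + 6*(-1)*conj(-1)
  = (1) + (6) + (3) + (8) + (6)
  = 24.
Dividing by |G| = 24 gives 24/24 = 1, matching the row-orthogonality relation <chi_2, chi_2> = [chi_2 = chi_2].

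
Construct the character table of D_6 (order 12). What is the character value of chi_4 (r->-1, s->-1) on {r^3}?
Conjugacy classes: {e} of size 1, {r^3} of size 1, {r^1, r^5} of size 2, {r^2, r^4} of size 2, {s, sr^2, ...} of size 3, {sr, sr^3, ...} of size 3.
Character table:
  irrep \ class              {e} (size 1)  {r^3} (size 1)  {r^1, r^5} (size 2)  {r^2, r^4} (size 2)  {s, sr^2, ...} (size 3)  {sr, sr^3, ...} (size 3)
  chi_1 (triv)               1             1               1                    1                    1                        1                       
  chi_2 (sign: r->1, s->-1)  1             1               1                    1                    -1                       -1                      
  chi_3 (r->-1, s->1)        1             -1              -1                   1                    1                        -1                      
  chi_4 (r->-1, s->-1)       1             -1              -1                   1                    -1                       1                       
  chi_5 (2d, j=1)            2             -2              1                    -1                   0                        0                       
  chi_6 (2d, j=2)            2             2               -1                   -1                   0                        0                       

Spot check: chi_4 (r->-1, s->-1) on {r^3} = -1.

Explanation: D_6 has order 2*6 = 12 with 6 conjugacy classes, hence 6 irreducibles. Sum of squared dims 1 + 1 + 1 + 1 + 4 + 4 = 12 = |G|. Linear characters come from the abelianisation; the 2-dimensional irreps have character r^k -> 2*cos(2*pi*j*k/6), reflections -> 0.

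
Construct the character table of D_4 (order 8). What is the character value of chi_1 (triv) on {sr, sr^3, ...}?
Conjugacy classes: {e} of size 1, {r^2} of size 1, {r^1, r^3} of size 2, {s, sr^2, ...} of size 2, {sr, sr^3, ...} of size 2.
Character table:
  irrep \ class              {e} (size 1)  {r^2} (size 1)  {r^1, r^3} (size 2)  {s, sr^2, ...} (size 2)  {sr, sr^3, ...} (size 2)
  chi_1 (triv)               1             1               1                    1                        1                       
  chi_2 (sign: r->1, s->-1)  1             1               1                    -1                       -1                      
  chi_3 (r->-1, s->1)        1             1               -1                   1                        -1                      
  chi_4 (r->-1, s->-1)       1             1               -1                   -1                       1                       
  chi_5 (2d, j=1)            2             -2              0                    0                        0                       

Spot check: chi_1 (triv) on {sr, sr^3, ...} = 1.

D_4 has order 2*4 = 8 with 5 conjugacy classes, hence 5 irreducibles. Sum of squared dims 1 + 1 + 1 + 1 + 4 = 8 = |G|. Linear characters come from the abelianisation; the 2-dimensional irreps have character r^k -> 2*cos(2*pi*j*k/4), reflections -> 0.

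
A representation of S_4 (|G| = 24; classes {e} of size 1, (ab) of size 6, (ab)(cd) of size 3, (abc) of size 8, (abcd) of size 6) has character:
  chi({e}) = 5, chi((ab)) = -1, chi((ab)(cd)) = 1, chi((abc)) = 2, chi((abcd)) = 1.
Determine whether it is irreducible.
Not irreducible (reducible): <chi, chi> = 3 > 1.

Why: <chi, chi> = (1/|G|) sum_C |C| * |chi(C)|^2 = (1/24)[1*|5|^2 + 6*|-1|^2 + 3*|1|^2 + 8*|2|^2 + 6*|1|^2]
  = (1/24)[(25) + (6) + (3) + (32) + (6)] = 72/24 = 3.
A character is irreducible iff <chi, chi> = 1, so this representation is reducible.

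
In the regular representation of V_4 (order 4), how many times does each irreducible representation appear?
Each irreducible V_i of dimension d_i appears with multiplicity d_i, i.e. rho_reg = (direct sum over all irreducibles V_i) d_i V_i. The irreducible dimensions for V_4 are 1, 1, 1, 1: 4 irreducibles of dimension 1, each with multiplicity 1. Total dimension 4*1*1 = 4 = |G|.

Solution. General theorem: in the regular representation of a finite group G, each irreducible appears with multiplicity equal to its dimension. Check: dim(rho_reg) = sum d_i^2 = 1 + 1 + 1 + 1 = 4 = |G|.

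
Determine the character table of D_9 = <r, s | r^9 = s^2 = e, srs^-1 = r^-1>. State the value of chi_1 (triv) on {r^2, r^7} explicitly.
Conjugacy classes: {e} of size 1, {r^1, r^8} of size 2, {r^2, r^7} of size 2, {r^3, r^6} of size 2, {r^4, r^5} of size 2, {s, sr, ..., sr^8} of size 9.
Character table:
  irrep \ class              {e} (size 1)  {r^1, r^8} (size 2)  {r^2, r^7} (size 2)  {r^3, r^6} (size 2)  {r^4, r^5} (size 2)  {s, sr, ..., sr^8} (size 9)
  chi_1 (triv)               1             1                    1                    1                    1                    1                          
  chi_2 (sign: r->1, s->-1)  1             1                    1                    1                    1                    -1                         
  chi_3 (2d, j=1)            2             2*cos(2*pi/9)        2*cos(4*pi/9)        -1                   -2*cos(pi/9)         0                          
  chi_4 (2d, j=2)            2             2*cos(4*pi/9)        -2*cos(pi/9)         -1                   2*cos(2*pi/9)        0                          
  chi_5 (2d, j=3)            2             -1                   -1                   2                    -1                   0                          
  chi_6 (2d, j=4)            2             -2*cos(pi/9)         2*cos(2*pi/9)        -1                   2*cos(4*pi/9)        0                          

Spot check: chi_1 (triv) on {r^2, r^7} = 1.

Details: D_9 has order 2*9 = 18 with 6 conjugacy classes, hence 6 irreducibles. Sum of squared dims 1 + 1 + 4 + 4 + 4 + 4 = 18 = |G|. Linear characters come from the abelianisation; the 2-dimensional irreps have character r^k -> 2*cos(2*pi*j*k/9), reflections -> 0.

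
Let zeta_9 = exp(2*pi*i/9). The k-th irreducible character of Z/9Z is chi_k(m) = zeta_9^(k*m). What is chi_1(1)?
chi_1(1) = zeta_9^1 = exp(2*I*pi/9)

chi_1(1) = zeta_9^(1*1) = zeta_9^1. Since zeta_9^9 = 1, this equals zeta_9^1 = exp(2*pi*i*1/9) = exp(2*I*pi/9).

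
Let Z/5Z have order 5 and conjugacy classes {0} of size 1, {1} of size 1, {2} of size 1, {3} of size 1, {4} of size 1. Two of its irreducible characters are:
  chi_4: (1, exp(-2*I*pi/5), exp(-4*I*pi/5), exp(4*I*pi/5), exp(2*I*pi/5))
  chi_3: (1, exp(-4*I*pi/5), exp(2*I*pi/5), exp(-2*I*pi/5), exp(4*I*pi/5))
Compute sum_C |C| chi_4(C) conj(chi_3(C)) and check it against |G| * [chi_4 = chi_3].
Sum = 0; so <chi_4, chi_3> = 0 (distinct irreducibles are orthogonal).

Details: Compute term by term over conjugacy classes (|C| * chi_4(C) * conj(chi_3(C))):
  1*(1)*conj(1) + 1*(exp(-2*I*pi/5))*conj(exp(-4*I*pi/5)) + 1*(exp(-4*I*pi/5))*conj(exp(2*I*pi/5)) + 1*(exp(4*I*pi/5))*conj(exp(-2*I*pi/5)) + 1*(exp(2*I*pi/5))*conj(exp(4*I*pi/5))
  = (1) + (exp(2*I*pi/5)) + (exp(4*I*pi/5)) + (exp(-4*I*pi/5)) + (exp(-2*I*pi/5))
  = 0.
(Exp terms are combined using exp(i*s)*conj(exp(i*t)) = exp(i*(s-t)), and sums of them are collapsed using the identity that for every m > 1 the m distinct m-th roots of unity sum to 0, e.g. 1 + exp(2*I*pi/3) + exp(-2*I*pi/3) = 0.)
Dividing by |G| = 5 gives 0/5 = 0, matching the row-orthogonality relation <chi_4, chi_3> = [chi_4 = chi_3].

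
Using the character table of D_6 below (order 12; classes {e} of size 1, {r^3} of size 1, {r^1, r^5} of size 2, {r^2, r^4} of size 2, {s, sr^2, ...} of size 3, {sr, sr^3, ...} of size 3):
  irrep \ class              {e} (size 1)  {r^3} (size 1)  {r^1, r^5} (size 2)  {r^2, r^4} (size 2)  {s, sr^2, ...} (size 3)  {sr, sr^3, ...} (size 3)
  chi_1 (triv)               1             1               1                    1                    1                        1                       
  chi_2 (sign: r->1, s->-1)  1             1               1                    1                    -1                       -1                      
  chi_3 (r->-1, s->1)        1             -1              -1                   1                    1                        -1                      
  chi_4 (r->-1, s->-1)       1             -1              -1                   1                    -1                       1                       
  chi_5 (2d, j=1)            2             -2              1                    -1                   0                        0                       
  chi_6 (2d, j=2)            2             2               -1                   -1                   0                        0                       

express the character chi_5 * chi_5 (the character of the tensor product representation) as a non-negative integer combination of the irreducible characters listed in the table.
chi_5 tensor chi_5 = chi_1 + chi_2 + chi_6 (all other irreducibles have multiplicity 0).

Argument: The character of a tensor product is the pointwise product (chi_5 * chi_5)(C) = chi_5(C) * chi_5(C):
  {e}: (2)*(2), {r^3}: (-2)*(-2), {r^1, r^5}: (1)*(1), {r^2, r^4}: (-1)*(-1), {s, sr^2, ...}: (0)*(0), {sr, sr^3, ...}: (0)*(0)
so (chi_5 * chi_5) takes values
  {e} -> 4, {r^3} -> 4, {r^1, r^5} -> 1, {r^2, r^4} -> 1, {s, sr^2, ...} -> 0, {sr, sr^3, ...} -> 0.
Now take the inner product of this character with each irreducible chi from the table, <chi_5*chi_5, chi> = (1/12) sum_C |C| (chi_5*chi_5)(C) conj(chi(C)):
  <chi_5*chi_5, chi_1> = (1/12)[1*(4)*conj(1) + 1*(4)*conj(1) + 2*(1)*conj(1) + 2*(1)*conj(1) + 3*(0)*conj(1) + 3*(0)*conj(1)]
      = (1/12)[(4) + (4) + (2) + (2) + (0) + (0)] = 12/12 = 1
  <chi_5*chi_5, chi_2> = (1/12)[1*(4)*conj(1) + 1*(4)*conj(1) + 2*(1)*conj(1) + 2*(1)*conj(1) + 3*(0)*conj(-1) + 3*(0)*conj(-1)]
      = (1/12)[(4) + (4) + (2) + (2) + (0) + (0)] = 12/12 = 1
  <chi_5*chi_5, chi_3> = (1/12)[1*(4)*conj(1) + 1*(4)*conj(-1) + 2*(1)*conj(-1) + 2*(1)*conj(1) + 3*(0)*conj(1) + 3*(0)*conj(-1)]
      = (1/12)[(4) + (-4) + (-2) + (2) + (0) + (0)] = 0/12 = 0
  <chi_5*chi_5, chi_4> = (1/12)[1*(4)*conj(1) + 1*(4)*conj(-1) + 2*(1)*conj(-1) + 2*(1)*conj(1) + 3*(0)*conj(-1) + 3*(0)*conj(1)]
      = (1/12)[(4) + (-4) + (-2) + (2) + (0) + (0)] = 0/12 = 0
  <chi_5*chi_5, chi_5> = (1/12)[1*(4)*conj(2) + 1*(4)*conj(-2) + 2*(1)*conj(1) + 2*(1)*conj(-1) + 3*(0)*conj(0) + 3*(0)*conj(0)]
      = (1/12)[(8) + (-8) + (2) + (-2) + (0) + (0)] = 0/12 = 0
  <chi_5*chi_5, chi_6> = (1/12)[1*(4)*conj(2) + 1*(4)*conj(2) + 2*(1)*conj(-1) + 2*(1)*conj(-1) + 3*(0)*conj(0) + 3*(0)*conj(0)]
      = (1/12)[(8) + (8) + (-2) + (-2) + (0) + (0)] = 12/12 = 1
Hence the multiplicities are chi_1: 1, chi_2: 1, chi_6: 1. Dimension check: dim(chi_5)*dim(chi_5) = 2*2 = 4 and sum (mult * dim) = 1*1 + 1*1 + 1*2 = 4.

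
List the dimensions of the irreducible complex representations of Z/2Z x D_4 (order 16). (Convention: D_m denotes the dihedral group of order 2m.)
Dimensions: 1, 1, 1, 1, 1, 1, 1, 1, 2, 2

Derivation: There are 10 irreducibles (= number of conjugacy classes). Their dimensions d_i satisfy sum d_i^2 = |G| = 16: 1 + 1 + 1 + 1 + 1 + 1 + 1 + 1 + 4 + 4 = 16. (For the product with Z/2Z: each of the 2 1-dim characters of Z/2Z tensors with each irrep of D_4, giving 2 copies of each D_4-dimension.)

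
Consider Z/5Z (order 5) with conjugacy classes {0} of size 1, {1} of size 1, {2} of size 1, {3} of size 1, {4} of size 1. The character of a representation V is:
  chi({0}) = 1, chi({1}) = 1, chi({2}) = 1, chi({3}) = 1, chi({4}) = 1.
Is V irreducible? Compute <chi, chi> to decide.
Irreducible: <chi, chi> = 1.

Justification: <chi, chi> = (1/|G|) sum_C |C| * |chi(C)|^2 = (1/5)[1*|1|^2 + 1*|1|^2 + 1*|1|^2 + 1*|1|^2 + 1*|1|^2]
  = (1/5)[(1) + (1) + (1) + (1) + (1)] = 5/5 = 1.
(Exp terms are combined using exp(i*s)*conj(exp(i*t)) = exp(i*(s-t)), and sums of them are collapsed using the identity that for every m > 1 the m distinct m-th roots of unity sum to 0, e.g. 1 + exp(2*I*pi/3) + exp(-2*I*pi/3) = 0.)
A character is irreducible iff <chi, chi> = 1, so this representation is irreducible.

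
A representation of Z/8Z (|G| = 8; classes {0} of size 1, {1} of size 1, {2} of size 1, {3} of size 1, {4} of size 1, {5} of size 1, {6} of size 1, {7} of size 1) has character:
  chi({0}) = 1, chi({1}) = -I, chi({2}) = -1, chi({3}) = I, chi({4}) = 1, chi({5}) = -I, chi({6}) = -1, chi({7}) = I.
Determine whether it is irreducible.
Irreducible: <chi, chi> = 1.

Working: <chi, chi> = (1/|G|) sum_C |C| * |chi(C)|^2 = (1/8)[1*|1|^2 + 1*|-I|^2 + 1*|-1|^2 + 1*|I|^2 + 1*|1|^2 + 1*|-I|^2 + 1*|-1|^2 + 1*|I|^2]
  = (1/8)[(1) + (1) + (1) + (1) + (1) + (1) + (1) + (1)] = 8/8 = 1.
(Exp terms are combined using exp(i*s)*conj(exp(i*t)) = exp(i*(s-t)), and sums of them are collapsed using the identity that for every m > 1 the m distinct m-th roots of unity sum to 0, e.g. 1 + exp(2*I*pi/3) + exp(-2*I*pi/3) = 0.)
A character is irreducible iff <chi, chi> = 1, so this representation is irreducible.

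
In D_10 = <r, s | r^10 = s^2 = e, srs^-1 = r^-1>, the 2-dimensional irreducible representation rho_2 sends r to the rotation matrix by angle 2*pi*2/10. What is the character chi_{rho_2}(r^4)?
chi_{rho_2}(r^4) = 2*cos(2*pi*2*4/10) = -1/2 + sqrt(5)/2

Working: rho_2(r^4) is rotation by angle 2*pi*2*4/10, whose trace is 2*cos(2*pi*2*4/10) = -1/2 + sqrt(5)/2.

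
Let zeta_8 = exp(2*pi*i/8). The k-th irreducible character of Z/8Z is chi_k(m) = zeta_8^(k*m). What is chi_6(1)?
chi_6(1) = zeta_8^6 = -I

Working: chi_6(1) = zeta_8^(6*1) = zeta_8^6. Since zeta_8^8 = 1, this equals zeta_8^6 = exp(2*pi*i*6/8) = -I.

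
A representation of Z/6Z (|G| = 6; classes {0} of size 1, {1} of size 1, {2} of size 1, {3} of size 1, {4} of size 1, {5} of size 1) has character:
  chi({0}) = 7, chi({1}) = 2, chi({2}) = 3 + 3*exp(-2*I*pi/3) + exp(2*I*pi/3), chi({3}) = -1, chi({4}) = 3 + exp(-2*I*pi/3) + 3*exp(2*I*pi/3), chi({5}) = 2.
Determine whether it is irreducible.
Not irreducible (reducible): <chi, chi> = 11 > 1.

Working: <chi, chi> = (1/|G|) sum_C |C| * |chi(C)|^2 = (1/6)[1*|7|^2 + 1*|2|^2 + 1*|3 + 3*exp(-2*I*pi/3) + exp(2*I*pi/3)|^2 + 1*|-1|^2 + 1*|3 + exp(-2*I*pi/3) + 3*exp(2*I*pi/3)|^2 + 1*|2|^2]
  = (1/6)[(49) + (4) + (4) + (1) + (4) + (4)] = 66/6 = 11.
(Exp terms are combined using exp(i*s)*conj(exp(i*t)) = exp(i*(s-t)), and sums of them are collapsed using the identity that for every m > 1 the m distinct m-th roots of unity sum to 0, e.g. 1 + exp(2*I*pi/3) + exp(-2*I*pi/3) = 0.)
A character is irreducible iff <chi, chi> = 1, so this representation is reducible.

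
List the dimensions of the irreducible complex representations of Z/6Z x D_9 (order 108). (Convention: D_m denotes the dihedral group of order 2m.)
Dimensions: 1, 1, 1, 1, 1, 1, 1, 1, 1, 1, 1, 1, 2, 2, 2, 2, 2, 2, 2, 2, 2, 2, 2, 2, 2, 2, 2, 2, 2, 2, 2, 2, 2, 2, 2, 2

Reasoning: There are 36 irreducibles (= number of conjugacy classes). Their dimensions d_i satisfy sum d_i^2 = |G| = 108: 1 + 1 + 1 + 1 + 1 + 1 + 1 + 1 + 1 + 1 + 1 + 1 + 4 + 4 + 4 + 4 + 4 + 4 + 4 + 4 + 4 + 4 + 4 + 4 + 4 + 4 + 4 + 4 + 4 + 4 + 4 + 4 + 4 + 4 + 4 + 4 = 108. (For the product with Z/6Z: each of the 6 1-dim characters of Z/6Z tensors with each irrep of D_9, giving 6 copies of each D_9-dimension.)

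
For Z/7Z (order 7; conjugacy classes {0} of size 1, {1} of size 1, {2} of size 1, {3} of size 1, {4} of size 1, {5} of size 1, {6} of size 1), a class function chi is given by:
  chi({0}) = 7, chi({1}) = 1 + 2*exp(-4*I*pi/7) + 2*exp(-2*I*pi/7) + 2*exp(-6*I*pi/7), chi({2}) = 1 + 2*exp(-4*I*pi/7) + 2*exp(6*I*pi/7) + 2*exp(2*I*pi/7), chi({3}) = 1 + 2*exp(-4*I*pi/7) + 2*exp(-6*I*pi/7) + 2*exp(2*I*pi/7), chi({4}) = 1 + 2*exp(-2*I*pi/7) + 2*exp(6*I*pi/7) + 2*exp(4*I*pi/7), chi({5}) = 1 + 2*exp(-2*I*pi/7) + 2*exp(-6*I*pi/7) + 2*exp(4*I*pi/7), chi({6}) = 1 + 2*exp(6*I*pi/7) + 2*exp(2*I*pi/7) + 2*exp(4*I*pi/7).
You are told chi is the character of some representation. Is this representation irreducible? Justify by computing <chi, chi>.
Not irreducible (reducible): <chi, chi> = 13 > 1.

Argument: <chi, chi> = (1/|G|) sum_C |C| * |chi(C)|^2 = (1/7)[1*|7|^2 + 1*|1 + 2*exp(-4*I*pi/7) + 2*exp(-2*I*pi/7) + 2*exp(-6*I*pi/7)|^2 + 1*|1 + 2*exp(-4*I*pi/7) + 2*exp(6*I*pi/7) + 2*exp(2*I*pi/7)|^2 + 1*|1 + 2*exp(-4*I*pi/7) + 2*exp(-6*I*pi/7) + 2*exp(2*I*pi/7)|^2 + 1*|1 + 2*exp(-2*I*pi/7) + 2*exp(6*I*pi/7) + 2*exp(4*I*pi/7)|^2 + 1*|1 + 2*exp(-2*I*pi/7) + 2*exp(-6*I*pi/7) + 2*exp(4*I*pi/7)|^2 + 1*|1 + 2*exp(6*I*pi/7) + 2*exp(2*I*pi/7) + 2*exp(4*I*pi/7)|^2]
  = (1/7)[(49) + (13 + 10*exp(-2*I*pi/7) + 6*exp(-4*I*pi/7) + 2*exp(-6*I*pi/7) + 2*exp(6*I*pi/7) + 6*exp(4*I*pi/7) + 10*exp(2*I*pi/7)) + (13 + 10*exp(-4*I*pi/7) + 6*exp(-6*I*pi/7) + 2*exp(-2*I*pi/7) + 2*exp(2*I*pi/7) + 6*exp(6*I*pi/7) + 10*exp(4*I*pi/7)) + (13 + 6*exp(-2*I*pi/7) + 10*exp(-6*I*pi/7) + 2*exp(-4*I*pi/7) + 2*exp(4*I*pi/7) + 10*exp(6*I*pi/7) + 6*exp(2*I*pi/7)) + (13 + 6*exp(-2*I*pi/7) + 10*exp(-6*I*pi/7) + 2*exp(-4*I*pi/7) + 2*exp(4*I*pi/7) + 10*exp(6*I*pi/7) + 6*exp(2*I*pi/7)) + (13 + 10*exp(-4*I*pi/7) + 6*exp(-6*I*pi/7) + 2*exp(-2*I*pi/7) + 2*exp(2*I*pi/7) + 6*exp(6*I*pi/7) + 10*exp(4*I*pi/7)) + (13 + 10*exp(-2*I*pi/7) + 6*exp(-4*I*pi/7) + 2*exp(-6*I*pi/7) + 2*exp(6*I*pi/7) + 6*exp(4*I*pi/7) + 10*exp(2*I*pi/7))] = 91/7 = 13.
(Exp terms are combined using exp(i*s)*conj(exp(i*t)) = exp(i*(s-t)), and sums of them are collapsed using the identity that for every m > 1 the m distinct m-th roots of unity sum to 0, e.g. 1 + exp(2*I*pi/3) + exp(-2*I*pi/3) = 0.)
A character is irreducible iff <chi, chi> = 1, so this representation is reducible.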